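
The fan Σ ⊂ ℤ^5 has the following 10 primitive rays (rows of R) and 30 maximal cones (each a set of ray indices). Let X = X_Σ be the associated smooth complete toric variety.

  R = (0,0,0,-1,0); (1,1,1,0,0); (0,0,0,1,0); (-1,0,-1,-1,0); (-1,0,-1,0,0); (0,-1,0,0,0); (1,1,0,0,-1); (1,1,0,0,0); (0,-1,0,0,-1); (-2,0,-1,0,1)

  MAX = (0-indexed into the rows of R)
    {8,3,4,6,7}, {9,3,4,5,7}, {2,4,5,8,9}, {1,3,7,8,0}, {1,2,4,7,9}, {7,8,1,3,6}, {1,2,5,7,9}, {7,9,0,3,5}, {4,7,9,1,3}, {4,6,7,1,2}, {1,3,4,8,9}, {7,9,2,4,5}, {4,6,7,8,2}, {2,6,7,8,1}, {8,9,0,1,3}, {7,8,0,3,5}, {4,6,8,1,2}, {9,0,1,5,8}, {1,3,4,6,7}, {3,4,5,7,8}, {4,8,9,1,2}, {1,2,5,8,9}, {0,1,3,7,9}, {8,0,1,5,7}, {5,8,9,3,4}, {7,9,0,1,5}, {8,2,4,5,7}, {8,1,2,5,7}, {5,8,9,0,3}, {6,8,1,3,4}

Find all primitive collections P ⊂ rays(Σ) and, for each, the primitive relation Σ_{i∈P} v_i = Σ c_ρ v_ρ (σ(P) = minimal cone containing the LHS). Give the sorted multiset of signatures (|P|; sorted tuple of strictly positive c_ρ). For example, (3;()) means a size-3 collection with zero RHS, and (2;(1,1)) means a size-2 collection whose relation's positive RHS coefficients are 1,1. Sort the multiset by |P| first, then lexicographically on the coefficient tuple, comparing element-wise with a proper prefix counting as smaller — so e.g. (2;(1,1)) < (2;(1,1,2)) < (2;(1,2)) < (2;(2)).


Primitive collections (10):

  • {0,2}:  v_{0} + v_{2} = 0  so sig = (2;())
  • {0,4}:  v_{0} + v_{4} = v_{3}  so sig = (2;(1))
  • {2,3}:  v_{2} + v_{3} = v_{4}  so sig = (2;(1))
  • {5,6}:  v_{5} + v_{6} = v_{7} + v_{8}  so sig = (2;(1,1))
  • {0,6}:  v_{0} + v_{6} = v_{1} + v_{3} + v_{7} + v_{8}  so sig = (2;(1,1,1,1))
  • {6,9}:  v_{6} + v_{9} = v_{1} + 2·v_{4}  so sig = (2;(1,2))
  • {1,4,5}:  v_{1} + v_{4} + v_{5} = 0  so sig = (3;())
  • {1,3,5}:  v_{1} + v_{3} + v_{5} = v_{0}  so sig = (3;(1))
  • {7,8,9}:  v_{7} + v_{8} + v_{9} = v_{4}  so sig = (3;(1))
  • {1,4,7,8}:  v_{1} + v_{4} + v_{7} + v_{8} = v_{6}  so sig = (4;(1))

Sorted signature multiset PRS(X):
    |P|=2: 6 collections, coeffs (), (1), (1), (1,1), (1,1,1,1), (1,2)
    |P|=3: 3 collections, coeffs (), (1), (1)
    |P|=4: 1 collection, coeffs (1)


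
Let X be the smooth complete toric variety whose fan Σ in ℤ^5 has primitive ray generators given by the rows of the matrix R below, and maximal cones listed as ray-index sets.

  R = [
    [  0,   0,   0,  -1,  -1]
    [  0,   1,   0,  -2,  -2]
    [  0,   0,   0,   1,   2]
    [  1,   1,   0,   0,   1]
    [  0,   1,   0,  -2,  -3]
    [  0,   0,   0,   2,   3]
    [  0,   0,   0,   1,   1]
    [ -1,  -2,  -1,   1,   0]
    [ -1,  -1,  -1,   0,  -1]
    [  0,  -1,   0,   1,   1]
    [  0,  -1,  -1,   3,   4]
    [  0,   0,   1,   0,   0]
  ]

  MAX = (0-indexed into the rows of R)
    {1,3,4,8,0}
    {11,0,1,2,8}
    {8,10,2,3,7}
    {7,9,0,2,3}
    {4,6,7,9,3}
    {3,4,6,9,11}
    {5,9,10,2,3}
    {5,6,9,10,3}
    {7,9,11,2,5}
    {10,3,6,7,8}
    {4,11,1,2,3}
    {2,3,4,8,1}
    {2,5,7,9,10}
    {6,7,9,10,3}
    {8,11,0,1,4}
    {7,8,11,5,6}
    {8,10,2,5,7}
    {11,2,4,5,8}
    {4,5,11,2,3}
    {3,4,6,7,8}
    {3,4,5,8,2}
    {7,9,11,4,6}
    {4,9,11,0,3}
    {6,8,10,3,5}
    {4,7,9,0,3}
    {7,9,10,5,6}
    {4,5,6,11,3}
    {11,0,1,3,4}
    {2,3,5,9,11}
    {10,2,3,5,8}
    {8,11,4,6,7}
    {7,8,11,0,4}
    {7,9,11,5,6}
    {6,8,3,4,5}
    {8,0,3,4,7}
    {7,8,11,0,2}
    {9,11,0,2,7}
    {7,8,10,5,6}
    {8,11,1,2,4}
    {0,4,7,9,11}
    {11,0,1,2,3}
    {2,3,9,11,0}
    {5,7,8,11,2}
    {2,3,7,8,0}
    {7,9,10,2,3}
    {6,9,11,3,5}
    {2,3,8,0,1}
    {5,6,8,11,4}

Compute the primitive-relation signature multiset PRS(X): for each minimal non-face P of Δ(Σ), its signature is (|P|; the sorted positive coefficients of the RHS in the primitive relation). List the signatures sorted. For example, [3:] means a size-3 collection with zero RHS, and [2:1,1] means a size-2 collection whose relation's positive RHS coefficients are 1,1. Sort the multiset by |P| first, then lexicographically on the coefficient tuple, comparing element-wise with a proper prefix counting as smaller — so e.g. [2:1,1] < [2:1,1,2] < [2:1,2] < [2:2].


20 minimal non-faces of Δ(Σ) (on 12 rays):

  • {0,6}:  v_{0} + v_{6} = 0 — sig = [2:]
  • {0,5}:  v_{0} + v_{5} = v_{2} — sig = [2:1]
  • {1,9}:  v_{1} + v_{9} = v_{0} — sig = [2:1]
  • {2,6}:  v_{2} + v_{6} = v_{5} — sig = [2:1]
  • {8,9}:  v_{8} + v_{9} = v_{7} — sig = [2:1]
  • {1,6}:  v_{1} + v_{6} = v_{2} + v_{4} — sig = [2:1,1]
  • {1,7}:  v_{1} + v_{7} = v_{0} + v_{8} — sig = [2:1,1]
  • {10,11}:  v_{10} + v_{11} = v_{5} + v_{9} — sig = [2:1,1]
  • {0,10}:  v_{0} + v_{10} = v_{2} + v_{3} + v_{7} — sig = [2:1,1,1]
  • {1,10}:  v_{1} + v_{10} = v_{2} + v_{3} + v_{8} — sig = [2:1,1,1]
  • {4,10}:  v_{4} + v_{10} = v_{3} + v_{6} + v_{8} — sig = [2:1,1,1]
  • {1,5}:  v_{1} + v_{5} = 2·v_{2} + v_{4} — sig = [2:1,2]
  • {2,4,9}:  v_{2} + v_{4} + v_{9} = 0 — sig = [3:]
  • {3,8,11}:  v_{3} + v_{8} + v_{11} = 0 — sig = [3:]
  • {0,2,4}:  v_{0} + v_{2} + v_{4} = v_{1} — sig = [3:1]
  • {2,4,7}:  v_{2} + v_{4} + v_{7} = v_{8} — sig = [3:1]
  • {3,5,7}:  v_{3} + v_{5} + v_{7} = v_{10} — sig = [3:1]
  • {3,7,11}:  v_{3} + v_{7} + v_{11} = v_{9} — sig = [3:1]
  • {4,5,9}:  v_{4} + v_{5} + v_{9} = v_{6} — sig = [3:1]
  • {4,5,7}:  v_{4} + v_{5} + v_{7} = v_{6} + v_{8} — sig = [3:1,1]

Hence PRS(X_Σ) =
    [2:]
    [2:1]
    [2:1]
    [2:1]
    [2:1]
    [2:1,1]
    [2:1,1]
    [2:1,1]
    [2:1,1,1]
    [2:1,1,1]
    [2:1,1,1]
    [2:1,2]
    [3:]
    [3:]
    [3:1]
    [3:1]
    [3:1]
    [3:1]
    [3:1]
    [3:1,1]


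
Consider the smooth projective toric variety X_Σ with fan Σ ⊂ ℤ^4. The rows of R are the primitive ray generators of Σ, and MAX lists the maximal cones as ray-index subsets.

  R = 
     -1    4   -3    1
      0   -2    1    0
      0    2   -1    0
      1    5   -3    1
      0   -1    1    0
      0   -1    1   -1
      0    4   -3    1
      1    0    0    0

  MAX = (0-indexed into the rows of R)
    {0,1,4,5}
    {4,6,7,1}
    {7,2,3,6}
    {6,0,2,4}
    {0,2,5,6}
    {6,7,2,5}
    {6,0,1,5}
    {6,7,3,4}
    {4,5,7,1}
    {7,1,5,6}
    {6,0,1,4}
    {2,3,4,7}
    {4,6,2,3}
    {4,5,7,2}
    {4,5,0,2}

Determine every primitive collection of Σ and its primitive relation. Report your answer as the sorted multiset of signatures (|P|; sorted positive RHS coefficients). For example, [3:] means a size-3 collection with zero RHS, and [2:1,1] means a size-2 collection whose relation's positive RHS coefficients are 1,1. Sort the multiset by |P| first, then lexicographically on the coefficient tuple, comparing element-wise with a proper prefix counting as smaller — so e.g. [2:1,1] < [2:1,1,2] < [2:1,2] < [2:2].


|primitive collections| = 7. Relations:

  P = {1,2}:  v_{1} + v_{2} = 0 ; sig = [2:]
  P = {0,7}:  v_{0} + v_{7} = v_{6} ; sig = [2:1]
  P = {1,3}:  v_{1} + v_{3} = v_{4} + v_{6} + v_{7} ; sig = [2:1,1,1]
  P = {0,3}:  v_{0} + v_{3} = v_{2} + v_{4} + 2·v_{6} ; sig = [2:1,1,2]
  P = {3,5}:  v_{3} + v_{5} = 2·v_{2} + v_{7} ; sig = [2:1,2]
  P = {4,5,6}:  v_{4} + v_{5} + v_{6} = v_{2} ; sig = [3:1]
  P = {2,4,6,7}:  v_{2} + v_{4} + v_{6} + v_{7} = v_{3} ; sig = [4:1]

Hence PRS(X_Σ) =
    [2:]
    [2:1]
    [2:1,1,1]
    [2:1,1,2]
    [2:1,2]
    [3:1]
    [4:1]


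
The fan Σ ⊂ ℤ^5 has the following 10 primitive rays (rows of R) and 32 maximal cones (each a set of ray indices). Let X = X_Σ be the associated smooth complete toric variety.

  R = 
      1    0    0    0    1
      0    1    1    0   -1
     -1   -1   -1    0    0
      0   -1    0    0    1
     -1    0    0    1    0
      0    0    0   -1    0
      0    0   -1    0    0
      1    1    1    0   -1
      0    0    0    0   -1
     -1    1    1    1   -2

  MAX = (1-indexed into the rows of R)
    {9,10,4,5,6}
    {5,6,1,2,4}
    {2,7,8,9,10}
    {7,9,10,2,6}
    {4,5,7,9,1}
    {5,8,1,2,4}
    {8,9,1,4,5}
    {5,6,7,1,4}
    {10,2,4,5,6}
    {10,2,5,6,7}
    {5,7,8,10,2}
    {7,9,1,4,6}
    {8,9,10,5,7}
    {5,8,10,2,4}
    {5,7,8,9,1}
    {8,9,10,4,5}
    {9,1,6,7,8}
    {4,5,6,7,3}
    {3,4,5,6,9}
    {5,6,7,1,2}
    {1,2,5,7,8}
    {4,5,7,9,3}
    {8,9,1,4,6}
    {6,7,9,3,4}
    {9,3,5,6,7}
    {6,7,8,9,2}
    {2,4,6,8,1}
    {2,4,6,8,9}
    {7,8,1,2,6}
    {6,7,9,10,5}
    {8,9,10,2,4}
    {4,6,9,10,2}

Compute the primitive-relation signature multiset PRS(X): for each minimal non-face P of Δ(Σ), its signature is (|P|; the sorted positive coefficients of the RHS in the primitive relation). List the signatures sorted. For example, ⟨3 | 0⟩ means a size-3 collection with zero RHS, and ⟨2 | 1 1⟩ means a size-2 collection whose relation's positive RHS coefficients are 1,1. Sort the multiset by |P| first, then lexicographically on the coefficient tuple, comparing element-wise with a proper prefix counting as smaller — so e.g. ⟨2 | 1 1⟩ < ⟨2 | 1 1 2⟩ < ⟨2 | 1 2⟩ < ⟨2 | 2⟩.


|primitive collections| = 14. Relations:

  P={3,8}:  v_{3} + v_{8} = v_{9} ; sig = ⟨2 | 1⟩
  P={1,3}:  v_{1} + v_{3} = v_{4} + v_{7} ; sig = ⟨2 | 1 1⟩
  P={1,10}:  v_{1} + v_{10} = v_{5} + v_{8} ; sig = ⟨2 | 1 1⟩
  P={2,3}:  v_{2} + v_{3} = v_{5} + v_{6} + v_{9} ; sig = ⟨2 | 1 1 1⟩
  P={3,10}:  v_{3} + v_{10} = 2·v_{5} + v_{6} + 2·v_{9} ; sig = ⟨2 | 1 2 2⟩
  P={2,4,7}:  v_{2} + v_{4} + v_{7} = 0 ; sig = ⟨3 | 0⟩
  P={1,2,9}:  v_{1} + v_{2} + v_{9} = v_{8} ; sig = ⟨3 | 1⟩
  P={2,5,9}:  v_{2} + v_{5} + v_{9} = v_{10} ; sig = ⟨3 | 1⟩
  P={5,6,8}:  v_{5} + v_{6} + v_{8} = v_{2} ; sig = ⟨3 | 1⟩
  P={4,7,8}:  v_{4} + v_{7} + v_{8} = v_{1} + v_{9} ; sig = ⟨3 | 1 1⟩
  P={4,7,10}:  v_{4} + v_{7} + v_{10} = v_{5} + v_{9} ; sig = ⟨3 | 1 1⟩
  P={6,8,10}:  v_{6} + v_{8} + v_{10} = 2·v_{2} + v_{9} ; sig = ⟨3 | 1 2⟩
  P={1,5,6,9}:  v_{1} + v_{5} + v_{6} + v_{9} = 0 ; sig = ⟨4 | 0⟩
  P={4,5,6,7,9}:  v_{4} + v_{5} + v_{6} + v_{7} + v_{9} = v_{3} ; sig = ⟨5 | 1⟩

Hence PRS(X_Σ) =
{ ⟨2 | 1⟩,  ⟨2 | 1 1⟩ ×2,  ⟨2 | 1 1 1⟩,  ⟨2 | 1 2 2⟩,  ⟨3 | 0⟩,  ⟨3 | 1⟩ ×3,  ⟨3 | 1 1⟩ ×2,  ⟨3 | 1 2⟩,  ⟨4 | 0⟩,  ⟨5 | 1⟩ }


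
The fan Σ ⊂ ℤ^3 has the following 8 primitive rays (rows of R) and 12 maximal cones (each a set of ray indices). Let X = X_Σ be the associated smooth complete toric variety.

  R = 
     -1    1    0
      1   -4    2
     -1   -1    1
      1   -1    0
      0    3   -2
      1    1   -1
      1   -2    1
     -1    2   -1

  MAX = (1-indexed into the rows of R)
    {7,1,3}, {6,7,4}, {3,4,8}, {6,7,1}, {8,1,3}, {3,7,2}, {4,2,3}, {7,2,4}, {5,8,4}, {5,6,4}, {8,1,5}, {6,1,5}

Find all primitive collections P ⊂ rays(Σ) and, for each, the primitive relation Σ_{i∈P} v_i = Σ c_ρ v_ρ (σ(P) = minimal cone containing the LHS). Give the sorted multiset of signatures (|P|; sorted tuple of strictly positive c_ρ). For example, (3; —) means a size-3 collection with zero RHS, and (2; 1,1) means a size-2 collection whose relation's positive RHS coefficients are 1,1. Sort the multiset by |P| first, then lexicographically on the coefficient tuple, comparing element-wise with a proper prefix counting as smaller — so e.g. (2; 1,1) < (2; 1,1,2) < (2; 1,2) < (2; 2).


Minimal non-faces — 11 found among 8 rays, 12 max cones:

  {1,4}:  v_{1} + v_{4} = 0  →  sig = (2; —)
  {3,6}:  v_{3} + v_{6} = 0  →  sig = (2; —)
  {7,8}:  v_{7} + v_{8} = 0  →  sig = (2; —)
  {2,5}:  v_{2} + v_{5} = v_{4}  →  sig = (2; 1)
  {3,5}:  v_{3} + v_{5} = v_{8}  →  sig = (2; 1)
  {5,7}:  v_{5} + v_{7} = v_{6}  →  sig = (2; 1)
  {6,8}:  v_{6} + v_{8} = v_{5}  →  sig = (2; 1)
  {1,2}:  v_{1} + v_{2} = v_{3} + v_{7}  →  sig = (2; 1,1)
  {2,6}:  v_{2} + v_{6} = v_{4} + v_{7}  →  sig = (2; 1,1)
  {2,8}:  v_{2} + v_{8} = v_{3} + v_{4}  →  sig = (2; 1,1)
  {3,4,7}:  v_{3} + v_{4} + v_{7} = v_{2}  →  sig = (3; 1)

Sorted signature multiset PRS(X):
[(2; —), (2; —), (2; —), (2; 1), (2; 1), (2; 1), (2; 1), (2; 1,1), (2; 1,1), (2; 1,1), (3; 1)]


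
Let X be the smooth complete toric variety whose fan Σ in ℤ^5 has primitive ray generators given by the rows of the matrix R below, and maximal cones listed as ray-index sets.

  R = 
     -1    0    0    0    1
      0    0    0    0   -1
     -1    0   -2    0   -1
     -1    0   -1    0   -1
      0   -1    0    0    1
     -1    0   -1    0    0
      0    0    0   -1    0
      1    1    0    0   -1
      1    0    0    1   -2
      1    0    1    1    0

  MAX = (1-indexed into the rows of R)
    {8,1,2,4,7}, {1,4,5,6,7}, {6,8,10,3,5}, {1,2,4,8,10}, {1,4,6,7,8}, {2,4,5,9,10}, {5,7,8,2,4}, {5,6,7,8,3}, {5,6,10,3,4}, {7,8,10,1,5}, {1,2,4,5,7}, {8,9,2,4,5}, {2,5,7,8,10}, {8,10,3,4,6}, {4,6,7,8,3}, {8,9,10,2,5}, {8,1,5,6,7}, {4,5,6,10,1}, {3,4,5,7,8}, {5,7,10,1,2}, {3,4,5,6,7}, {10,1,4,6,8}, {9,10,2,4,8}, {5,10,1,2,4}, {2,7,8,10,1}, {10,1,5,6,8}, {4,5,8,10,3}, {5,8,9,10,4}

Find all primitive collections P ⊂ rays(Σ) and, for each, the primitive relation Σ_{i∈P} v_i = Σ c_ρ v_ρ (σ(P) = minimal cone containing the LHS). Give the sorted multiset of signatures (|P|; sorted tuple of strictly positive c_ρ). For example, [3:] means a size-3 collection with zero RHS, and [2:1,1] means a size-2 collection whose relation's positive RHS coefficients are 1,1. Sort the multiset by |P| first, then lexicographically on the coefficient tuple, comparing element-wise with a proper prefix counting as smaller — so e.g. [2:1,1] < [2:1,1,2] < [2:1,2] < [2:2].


Primitive collections (14):

  P = {2,6}:  v_{2} + v_{6} = v_{4} — sig = [2:1]
  P = {1,9}:  v_{1} + v_{9} = v_{4} + v_{10} — sig = [2:1,1]
  P = {6,9}:  v_{6} + v_{9} = 2·v_{4} + v_{5} + v_{8} + v_{10} — sig = [2:1,1,1,2]
  P = {2,3}:  v_{2} + v_{3} = 2·v_{4} + v_{5} + v_{8} — sig = [2:1,1,2]
  P = {7,9}:  v_{7} + v_{9} = 2·v_{2} + v_{5} + v_{8} — sig = [2:1,1,2]
  P = {3,9}:  v_{3} + v_{9} = 3·v_{4} + 2·v_{5} + 2·v_{8} + v_{10} — sig = [2:1,2,2,3]
  P = {1,3}:  v_{1} + v_{3} = 2·v_{6} — sig = [2:2]
  P = {6,7,10}:  v_{6} + v_{7} + v_{10} = 0 — sig = [3:]
  P = {4,7,10}:  v_{4} + v_{7} + v_{10} = v_{2} — sig = [3:1]
  P = {3,7,10}:  v_{3} + v_{7} + v_{10} = v_{4} + v_{5} + v_{8} — sig = [3:1,1,1]
  P = {1,2,5,8}:  v_{1} + v_{2} + v_{5} + v_{8} = 0 — sig = [4:]
  P = {1,4,5,8}:  v_{1} + v_{4} + v_{5} + v_{8} = v_{6} — sig = [4:1]
  P = {4,5,6,8}:  v_{4} + v_{5} + v_{6} + v_{8} = v_{3} — sig = [4:1]
  P = {2,4,5,8,10}:  v_{2} + v_{4} + v_{5} + v_{8} + v_{10} = v_{9} — sig = [5:1]

Sorted signature multiset PRS(X):
{ [2:1],  [2:1,1],  [2:1,1,1,2],  [2:1,1,2] ×2,  [2:1,2,2,3],  [2:2],  [3:],  [3:1],  [3:1,1,1],  [4:],  [4:1] ×2,  [5:1] }


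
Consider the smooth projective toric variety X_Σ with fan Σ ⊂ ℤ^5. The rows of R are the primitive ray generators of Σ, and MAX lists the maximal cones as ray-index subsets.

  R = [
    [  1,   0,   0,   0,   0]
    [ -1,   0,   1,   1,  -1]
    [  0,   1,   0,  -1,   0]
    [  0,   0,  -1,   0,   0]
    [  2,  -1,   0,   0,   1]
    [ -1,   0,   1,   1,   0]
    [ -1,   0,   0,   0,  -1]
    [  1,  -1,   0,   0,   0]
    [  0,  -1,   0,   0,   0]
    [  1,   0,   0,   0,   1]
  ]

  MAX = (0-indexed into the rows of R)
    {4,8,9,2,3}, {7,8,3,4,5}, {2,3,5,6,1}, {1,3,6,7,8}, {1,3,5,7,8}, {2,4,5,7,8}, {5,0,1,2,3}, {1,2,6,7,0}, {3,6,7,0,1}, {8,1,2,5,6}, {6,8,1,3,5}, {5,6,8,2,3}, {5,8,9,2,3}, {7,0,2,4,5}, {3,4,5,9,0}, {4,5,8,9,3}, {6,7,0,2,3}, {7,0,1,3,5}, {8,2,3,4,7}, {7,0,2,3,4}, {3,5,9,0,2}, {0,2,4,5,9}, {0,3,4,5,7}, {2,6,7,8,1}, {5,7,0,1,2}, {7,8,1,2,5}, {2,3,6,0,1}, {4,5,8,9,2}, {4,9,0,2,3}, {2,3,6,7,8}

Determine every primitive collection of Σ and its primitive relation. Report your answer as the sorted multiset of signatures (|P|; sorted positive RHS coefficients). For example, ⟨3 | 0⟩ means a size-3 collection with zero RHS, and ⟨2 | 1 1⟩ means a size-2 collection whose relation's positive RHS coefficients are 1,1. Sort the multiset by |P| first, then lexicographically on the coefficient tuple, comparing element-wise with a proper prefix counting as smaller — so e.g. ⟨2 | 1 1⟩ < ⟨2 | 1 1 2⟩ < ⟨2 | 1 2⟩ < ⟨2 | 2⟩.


Δ(Σ) — 10 vertices, 12 min non-faces:

  {6,9}:  v_{6} + v_{9} = 0  ⇒ sig = ⟨2 | 0⟩
  {0,8}:  v_{0} + v_{8} = v_{7}  ⇒ sig = ⟨2 | 1⟩
  {4,6}:  v_{4} + v_{6} = v_{7}  ⇒ sig = ⟨2 | 1⟩
  {7,9}:  v_{7} + v_{9} = v_{4}  ⇒ sig = ⟨2 | 1⟩
  {1,9}:  v_{1} + v_{9} = v_{0} + v_{5}  ⇒ sig = ⟨2 | 1 1⟩
  {1,4}:  v_{1} + v_{4} = v_{0} + v_{5} + v_{7}  ⇒ sig = ⟨2 | 1 1 1⟩
  {0,5,6}:  v_{0} + v_{5} + v_{6} = v_{1}  ⇒ sig = ⟨3 | 1⟩
  {5,6,7}:  v_{5} + v_{6} + v_{7} = v_{1} + v_{8}  ⇒ sig = ⟨3 | 1 1⟩
  {2,3,5,7}:  v_{2} + v_{3} + v_{5} + v_{7} = 0  ⇒ sig = ⟨4 | 0⟩
  {1,2,3,8}:  v_{1} + v_{2} + v_{3} + v_{8} = v_{6}  ⇒ sig = ⟨4 | 1⟩
  {2,3,4,5}:  v_{2} + v_{3} + v_{4} + v_{5} = v_{9}  ⇒ sig = ⟨4 | 1⟩
  {1,2,3,7}:  v_{1} + v_{2} + v_{3} + v_{7} = v_{0} + v_{6}  ⇒ sig = ⟨4 | 1 1⟩

Signatures (|P|; sorted positive RHS coefficients), sorted:
    |P|=2: 6 collections, coeffs (), (1), (1), (1), (1,1), (1,1,1)
    |P|=3: 2 collections, coeffs (1), (1,1)
    |P|=4: 4 collections, coeffs (), (1), (1), (1,1)


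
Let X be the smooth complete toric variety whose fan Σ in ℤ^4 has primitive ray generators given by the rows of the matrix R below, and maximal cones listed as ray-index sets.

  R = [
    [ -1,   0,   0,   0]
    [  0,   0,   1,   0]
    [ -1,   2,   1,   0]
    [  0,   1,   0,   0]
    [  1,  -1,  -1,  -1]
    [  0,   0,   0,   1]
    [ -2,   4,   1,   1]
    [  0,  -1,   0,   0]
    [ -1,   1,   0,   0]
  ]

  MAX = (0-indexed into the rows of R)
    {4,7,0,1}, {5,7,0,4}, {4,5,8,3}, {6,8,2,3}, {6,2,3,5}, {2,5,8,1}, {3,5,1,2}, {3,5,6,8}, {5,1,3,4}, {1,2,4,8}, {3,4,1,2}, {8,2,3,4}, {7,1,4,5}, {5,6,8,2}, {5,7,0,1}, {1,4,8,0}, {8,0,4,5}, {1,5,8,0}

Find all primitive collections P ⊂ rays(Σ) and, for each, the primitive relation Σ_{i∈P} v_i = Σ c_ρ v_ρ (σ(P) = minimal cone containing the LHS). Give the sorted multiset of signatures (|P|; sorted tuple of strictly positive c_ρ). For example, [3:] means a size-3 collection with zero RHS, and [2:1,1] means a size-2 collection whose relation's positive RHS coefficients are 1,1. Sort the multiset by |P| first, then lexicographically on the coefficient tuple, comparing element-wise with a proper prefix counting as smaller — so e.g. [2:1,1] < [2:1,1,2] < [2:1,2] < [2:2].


Minimal non-faces — 14 found among 9 rays, 18 max cones:

  P={3,7}:  v_{3} + v_{7} = 0  ⟹  sig = [2:]
  P={0,3}:  v_{0} + v_{3} = v_{8}  ⟹  sig = [2:1]
  P={7,8}:  v_{7} + v_{8} = v_{0}  ⟹  sig = [2:1]
  P={2,7}:  v_{2} + v_{7} = v_{1} + v_{8}  ⟹  sig = [2:1,1]
  P={6,7}:  v_{6} + v_{7} = v_{2} + v_{5} + v_{8}  ⟹  sig = [2:1,1,1]
  P={0,6}:  v_{0} + v_{6} = v_{2} + v_{5} + 2·v_{8}  ⟹  sig = [2:1,1,2]
  P={0,2}:  v_{0} + v_{2} = v_{1} + 2·v_{8}  ⟹  sig = [2:1,2]
  P={1,6}:  v_{1} + v_{6} = 2·v_{2} + v_{5}  ⟹  sig = [2:1,2]
  P={4,6}:  v_{4} + v_{6} = 2·v_{3} + v_{8}  ⟹  sig = [2:1,2]
  P={1,3,8}:  v_{1} + v_{3} + v_{8} = v_{2}  ⟹  sig = [3:1]
  P={2,4,5}:  v_{2} + v_{4} + v_{5} = v_{3}  ⟹  sig = [3:1]
  P={1,4,5,8}:  v_{1} + v_{4} + v_{5} + v_{8} = 0  ⟹  sig = [4:]
  P={0,1,4,5}:  v_{0} + v_{1} + v_{4} + v_{5} = v_{7}  ⟹  sig = [4:1]
  P={2,3,5,8}:  v_{2} + v_{3} + v_{5} + v_{8} = v_{6}  ⟹  sig = [4:1]

Hence PRS(X_Σ) =
{ [2:],  [2:1] ×2,  [2:1,1],  [2:1,1,1],  [2:1,1,2],  [2:1,2] ×3,  [3:1] ×2,  [4:],  [4:1] ×2 }


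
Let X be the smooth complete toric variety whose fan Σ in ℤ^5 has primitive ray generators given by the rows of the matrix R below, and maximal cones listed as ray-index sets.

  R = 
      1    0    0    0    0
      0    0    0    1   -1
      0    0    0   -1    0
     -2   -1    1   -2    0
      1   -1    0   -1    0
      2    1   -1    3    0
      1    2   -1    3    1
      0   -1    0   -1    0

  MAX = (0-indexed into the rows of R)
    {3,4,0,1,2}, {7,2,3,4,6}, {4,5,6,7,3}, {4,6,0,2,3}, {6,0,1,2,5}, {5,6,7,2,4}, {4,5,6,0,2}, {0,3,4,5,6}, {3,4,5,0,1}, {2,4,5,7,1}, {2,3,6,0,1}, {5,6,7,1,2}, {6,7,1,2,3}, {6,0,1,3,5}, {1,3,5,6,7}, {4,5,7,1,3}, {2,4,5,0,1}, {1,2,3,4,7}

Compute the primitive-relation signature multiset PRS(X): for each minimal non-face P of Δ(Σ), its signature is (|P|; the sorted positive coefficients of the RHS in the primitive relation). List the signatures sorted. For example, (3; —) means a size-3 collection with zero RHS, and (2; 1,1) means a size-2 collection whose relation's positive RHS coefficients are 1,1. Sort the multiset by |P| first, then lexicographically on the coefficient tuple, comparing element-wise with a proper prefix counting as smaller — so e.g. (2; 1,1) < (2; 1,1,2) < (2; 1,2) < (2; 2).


Minimal non-faces — 3 found among 8 rays, 18 max cones:

  P = {0,7}:  v_{0} + v_{7} = v_{4}  →  sig = (2; 1)
  P = {2,3,5}:  v_{2} + v_{3} + v_{5} = 0  →  sig = (3; —)
  P = {1,4,6}:  v_{1} + v_{4} + v_{6} = v_{5}  →  sig = (3; 1)

so the primitive-relation signature multiset is
{ (2; 1),  (3; —),  (3; 1) }


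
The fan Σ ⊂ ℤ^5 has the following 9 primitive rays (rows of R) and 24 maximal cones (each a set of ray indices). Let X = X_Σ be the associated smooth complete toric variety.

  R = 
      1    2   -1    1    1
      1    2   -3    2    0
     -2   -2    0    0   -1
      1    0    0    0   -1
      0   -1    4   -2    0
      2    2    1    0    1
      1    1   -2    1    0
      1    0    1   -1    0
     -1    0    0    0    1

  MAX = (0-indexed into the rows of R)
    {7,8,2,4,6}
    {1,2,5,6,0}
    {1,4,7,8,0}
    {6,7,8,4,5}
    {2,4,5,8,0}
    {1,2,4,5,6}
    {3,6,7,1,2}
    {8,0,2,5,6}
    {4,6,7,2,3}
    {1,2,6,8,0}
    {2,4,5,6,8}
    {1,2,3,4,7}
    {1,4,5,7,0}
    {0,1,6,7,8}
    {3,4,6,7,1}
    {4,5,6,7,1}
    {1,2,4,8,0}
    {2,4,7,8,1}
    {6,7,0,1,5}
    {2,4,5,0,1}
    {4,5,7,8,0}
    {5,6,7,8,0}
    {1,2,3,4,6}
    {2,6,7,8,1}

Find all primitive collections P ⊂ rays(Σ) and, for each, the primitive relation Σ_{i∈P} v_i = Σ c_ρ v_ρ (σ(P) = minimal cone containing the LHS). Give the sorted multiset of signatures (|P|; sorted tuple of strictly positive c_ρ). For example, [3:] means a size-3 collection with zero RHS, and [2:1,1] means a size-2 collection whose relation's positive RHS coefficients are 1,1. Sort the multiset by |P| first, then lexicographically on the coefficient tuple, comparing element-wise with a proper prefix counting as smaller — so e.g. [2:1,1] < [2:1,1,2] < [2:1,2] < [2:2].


9 minimal non-faces of Δ(Σ) (on 9 rays):

  {3,8}:  v_{3} + v_{8} = 0  ⇒ sig = [2:]
  {0,3}:  v_{0} + v_{3} = v_{1} + v_{4} + v_{6}  ⇒ sig = [2:1,1,1]
  {3,5}:  v_{3} + v_{5} = v_{1} + 2·v_{4} + 2·v_{6}  ⇒ sig = [2:1,2,2]
  {0,2,7}:  v_{0} + v_{2} + v_{7} = 0  ⇒ sig = [3:]
  {0,4,6}:  v_{0} + v_{4} + v_{6} = v_{5}  ⇒ sig = [3:1]
  {2,5,7}:  v_{2} + v_{5} + v_{7} = v_{4} + v_{6}  ⇒ sig = [3:1,1]
  {1,5,8}:  v_{1} + v_{5} + v_{8} = 2·v_{0}  ⇒ sig = [3:2]
  {1,4,6,8}:  v_{1} + v_{4} + v_{6} + v_{8} = v_{0}  ⇒ sig = [4:1]
  {1,2,4,6,7}:  v_{1} + v_{2} + v_{4} + v_{6} + v_{7} = v_{3}  ⇒ sig = [5:1]

so the primitive-relation signature multiset is
    |P|=2: 3 collections, coeffs (), (1,1,1), (1,2,2)
    |P|=3: 4 collections, coeffs (), (1), (1,1), (2)
    |P|=4: 1 collection, coeffs (1)
    |P|=5: 1 collection, coeffs (1)


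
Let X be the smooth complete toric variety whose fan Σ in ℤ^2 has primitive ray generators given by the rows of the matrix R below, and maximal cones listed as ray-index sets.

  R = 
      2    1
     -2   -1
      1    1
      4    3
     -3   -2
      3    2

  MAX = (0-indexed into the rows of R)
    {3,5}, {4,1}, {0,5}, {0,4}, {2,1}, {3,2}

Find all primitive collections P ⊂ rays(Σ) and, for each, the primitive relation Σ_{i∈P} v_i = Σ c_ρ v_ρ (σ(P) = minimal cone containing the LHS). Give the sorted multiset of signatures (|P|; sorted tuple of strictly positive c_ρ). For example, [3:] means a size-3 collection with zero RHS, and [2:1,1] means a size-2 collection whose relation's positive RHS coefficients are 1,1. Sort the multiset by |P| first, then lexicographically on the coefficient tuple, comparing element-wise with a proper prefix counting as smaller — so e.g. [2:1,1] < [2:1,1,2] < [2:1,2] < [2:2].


The 9 primitive collections of Σ (r=6, n=2):

  • {0,1}:  v_{0} + v_{1} = 0  ⇒ sig = [2:]
  • {4,5}:  v_{4} + v_{5} = 0  ⇒ sig = [2:]
  • {0,2}:  v_{0} + v_{2} = v_{5}  ⇒ sig = [2:1]
  • {1,5}:  v_{1} + v_{5} = v_{2}  ⇒ sig = [2:1]
  • {2,4}:  v_{2} + v_{4} = v_{1}  ⇒ sig = [2:1]
  • {2,5}:  v_{2} + v_{5} = v_{3}  ⇒ sig = [2:1]
  • {3,4}:  v_{3} + v_{4} = v_{2}  ⇒ sig = [2:1]
  • {0,3}:  v_{0} + v_{3} = 2·v_{5}  ⇒ sig = [2:2]
  • {1,3}:  v_{1} + v_{3} = 2·v_{2}  ⇒ sig = [2:2]

so the primitive-relation signature multiset is
    |P|=2: 9 collections, coeffs (), (), (1), (1), (1), (1), (1), (2), (2)


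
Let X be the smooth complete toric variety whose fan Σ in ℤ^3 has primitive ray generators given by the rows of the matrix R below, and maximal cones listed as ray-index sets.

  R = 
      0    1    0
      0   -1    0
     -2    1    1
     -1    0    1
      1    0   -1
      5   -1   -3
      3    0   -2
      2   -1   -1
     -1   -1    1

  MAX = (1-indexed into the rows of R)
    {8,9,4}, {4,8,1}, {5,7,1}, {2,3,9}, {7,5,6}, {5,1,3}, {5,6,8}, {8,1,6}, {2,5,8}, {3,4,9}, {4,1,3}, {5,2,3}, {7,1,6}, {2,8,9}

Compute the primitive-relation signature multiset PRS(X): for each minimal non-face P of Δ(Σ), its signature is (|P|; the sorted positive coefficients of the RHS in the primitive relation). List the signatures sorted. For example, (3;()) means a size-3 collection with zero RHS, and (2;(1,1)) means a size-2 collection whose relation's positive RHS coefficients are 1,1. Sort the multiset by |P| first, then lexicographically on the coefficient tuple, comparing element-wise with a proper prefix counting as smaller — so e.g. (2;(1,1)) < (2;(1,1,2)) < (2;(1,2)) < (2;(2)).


17 minimal non-faces of Δ(Σ) (on 9 rays):

  P = {1,2}:  v_{1} + v_{2} = 0  ⟹  sig = (2;())
  P = {3,8}:  v_{3} + v_{8} = 0  ⟹  sig = (2;())
  P = {4,5}:  v_{4} + v_{5} = 0  ⟹  sig = (2;())
  P = {1,9}:  v_{1} + v_{9} = v_{4}  ⟹  sig = (2;(1))
  P = {2,4}:  v_{2} + v_{4} = v_{9}  ⟹  sig = (2;(1))
  P = {3,6}:  v_{3} + v_{6} = v_{7}  ⟹  sig = (2;(1))
  P = {5,9}:  v_{5} + v_{9} = v_{2}  ⟹  sig = (2;(1))
  P = {7,8}:  v_{7} + v_{8} = v_{6}  ⟹  sig = (2;(1))
  P = {7,9}:  v_{7} + v_{9} = v_{8}  ⟹  sig = (2;(1))
  P = {2,7}:  v_{2} + v_{7} = v_{5} + v_{8}  ⟹  sig = (2;(1,1))
  P = {3,7}:  v_{3} + v_{7} = v_{1} + v_{5}  ⟹  sig = (2;(1,1))
  P = {4,7}:  v_{4} + v_{7} = v_{1} + v_{8}  ⟹  sig = (2;(1,1))
  P = {2,6}:  v_{2} + v_{6} = v_{5} + 2·v_{8}  ⟹  sig = (2;(1,2))
  P = {4,6}:  v_{4} + v_{6} = v_{1} + 2·v_{8}  ⟹  sig = (2;(1,2))
  P = {6,9}:  v_{6} + v_{9} = 2·v_{8}  ⟹  sig = (2;(2))
  P = {1,5,8}:  v_{1} + v_{5} + v_{8} = v_{7}  ⟹  sig = (3;(1))
  P = {1,5,6}:  v_{1} + v_{5} + v_{6} = 2·v_{7}  ⟹  sig = (3;(2))

Signatures (|P|; sorted positive RHS coefficients), sorted:
[(2;()), (2;()), (2;()), (2;(1)), (2;(1)), (2;(1)), (2;(1)), (2;(1)), (2;(1)), (2;(1,1)), (2;(1,1)), (2;(1,1)), (2;(1,2)), (2;(1,2)), (2;(2)), (3;(1)), (3;(2))]


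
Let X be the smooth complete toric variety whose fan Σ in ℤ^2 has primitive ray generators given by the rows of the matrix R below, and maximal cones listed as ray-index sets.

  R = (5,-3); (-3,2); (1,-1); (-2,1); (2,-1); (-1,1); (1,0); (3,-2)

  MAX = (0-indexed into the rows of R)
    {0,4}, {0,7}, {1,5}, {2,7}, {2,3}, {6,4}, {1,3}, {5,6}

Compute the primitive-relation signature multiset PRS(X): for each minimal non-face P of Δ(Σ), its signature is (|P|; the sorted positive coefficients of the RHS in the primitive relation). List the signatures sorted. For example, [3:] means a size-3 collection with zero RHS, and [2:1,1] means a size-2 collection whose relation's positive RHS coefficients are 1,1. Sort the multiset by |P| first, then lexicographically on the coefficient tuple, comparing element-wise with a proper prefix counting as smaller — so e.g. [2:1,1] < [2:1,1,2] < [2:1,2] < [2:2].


Δ(Σ) — 8 vertices, 20 min non-faces:

  • {1,7}:  v_{1} + v_{7} = 0  ⇒ sig = [2:]
  • {2,5}:  v_{2} + v_{5} = 0  ⇒ sig = [2:]
  • {3,4}:  v_{3} + v_{4} = 0  ⇒ sig = [2:]
  • {0,1}:  v_{0} + v_{1} = v_{4}  ⇒ sig = [2:1]
  • {0,3}:  v_{0} + v_{3} = v_{7}  ⇒ sig = [2:1]
  • {1,2}:  v_{1} + v_{2} = v_{3}  ⇒ sig = [2:1]
  • {1,4}:  v_{1} + v_{4} = v_{5}  ⇒ sig = [2:1]
  • {2,4}:  v_{2} + v_{4} = v_{7}  ⇒ sig = [2:1]
  • {2,6}:  v_{2} + v_{6} = v_{4}  ⇒ sig = [2:1]
  • {3,5}:  v_{3} + v_{5} = v_{1}  ⇒ sig = [2:1]
  • {3,6}:  v_{3} + v_{6} = v_{5}  ⇒ sig = [2:1]
  • {3,7}:  v_{3} + v_{7} = v_{2}  ⇒ sig = [2:1]
  • {4,5}:  v_{4} + v_{5} = v_{6}  ⇒ sig = [2:1]
  • {4,7}:  v_{4} + v_{7} = v_{0}  ⇒ sig = [2:1]
  • {5,7}:  v_{5} + v_{7} = v_{4}  ⇒ sig = [2:1]
  • {0,2}:  v_{0} + v_{2} = 2·v_{7}  ⇒ sig = [2:2]
  • {0,5}:  v_{0} + v_{5} = 2·v_{4}  ⇒ sig = [2:2]
  • {1,6}:  v_{1} + v_{6} = 2·v_{5}  ⇒ sig = [2:2]
  • {6,7}:  v_{6} + v_{7} = 2·v_{4}  ⇒ sig = [2:2]
  • {0,6}:  v_{0} + v_{6} = 3·v_{4}  ⇒ sig = [2:3]

Hence PRS(X_Σ) =
    [2:]
    [2:]
    [2:]
    [2:1]
    [2:1]
    [2:1]
    [2:1]
    [2:1]
    [2:1]
    [2:1]
    [2:1]
    [2:1]
    [2:1]
    [2:1]
    [2:1]
    [2:2]
    [2:2]
    [2:2]
    [2:2]
    [2:3]


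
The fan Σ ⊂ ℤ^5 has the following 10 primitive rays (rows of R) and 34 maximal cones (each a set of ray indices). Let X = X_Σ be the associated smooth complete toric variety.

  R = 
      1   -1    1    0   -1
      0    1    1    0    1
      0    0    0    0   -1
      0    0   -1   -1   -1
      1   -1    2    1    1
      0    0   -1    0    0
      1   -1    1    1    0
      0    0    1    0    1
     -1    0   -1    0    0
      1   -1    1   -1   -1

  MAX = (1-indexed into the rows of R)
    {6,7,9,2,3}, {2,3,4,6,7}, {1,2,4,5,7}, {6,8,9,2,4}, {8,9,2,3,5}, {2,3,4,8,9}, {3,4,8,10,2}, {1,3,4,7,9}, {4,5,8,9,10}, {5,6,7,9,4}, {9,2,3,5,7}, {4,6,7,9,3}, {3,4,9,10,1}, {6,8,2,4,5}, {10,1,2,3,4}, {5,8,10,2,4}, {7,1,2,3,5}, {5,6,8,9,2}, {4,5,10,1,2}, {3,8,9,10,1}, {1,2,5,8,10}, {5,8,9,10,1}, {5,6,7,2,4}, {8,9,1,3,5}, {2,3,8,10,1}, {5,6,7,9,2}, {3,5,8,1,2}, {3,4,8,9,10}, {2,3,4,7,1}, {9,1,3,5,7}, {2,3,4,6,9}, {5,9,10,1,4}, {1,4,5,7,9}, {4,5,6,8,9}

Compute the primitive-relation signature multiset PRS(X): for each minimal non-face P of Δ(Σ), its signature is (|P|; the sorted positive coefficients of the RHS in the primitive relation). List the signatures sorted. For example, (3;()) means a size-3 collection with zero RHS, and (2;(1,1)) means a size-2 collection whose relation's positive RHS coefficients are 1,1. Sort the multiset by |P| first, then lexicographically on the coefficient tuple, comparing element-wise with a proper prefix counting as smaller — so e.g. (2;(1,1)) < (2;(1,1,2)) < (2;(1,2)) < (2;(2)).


13 minimal non-faces of Δ(Σ) (on 10 rays):

  P = {7,8}:  v_{7} + v_{8} = v_{5}  ⇒ sig = (2;(1))
  P = {1,6}:  v_{1} + v_{6} = v_{4} + v_{7}  ⇒ sig = (2;(1,1))
  P = {7,10}:  v_{7} + v_{10} = v_{1} + v_{4} + v_{5}  ⇒ sig = (2;(1,1,1))
  P = {6,10}:  v_{6} + v_{10} = 2·v_{4} + v_{5}  ⇒ sig = (2;(1,2))
  P = {3,6,8}:  v_{3} + v_{6} + v_{8} = 0  ⇒ sig = (3;())
  P = {1,4,8}:  v_{1} + v_{4} + v_{8} = v_{10}  ⇒ sig = (3;(1))
  P = {3,4,5}:  v_{3} + v_{4} + v_{5} = v_{1}  ⇒ sig = (3;(1))
  P = {3,5,6}:  v_{3} + v_{5} + v_{6} = v_{7}  ⇒ sig = (3;(1))
  P = {1,2,9}:  v_{1} + v_{2} + v_{9} = v_{3} + v_{8}  ⇒ sig = (3;(1,1))
  P = {2,9,10}:  v_{2} + v_{9} + v_{10} = v_{3} + v_{4} + 2·v_{8}  ⇒ sig = (3;(1,1,2))
  P = {3,5,10}:  v_{3} + v_{5} + v_{10} = 2·v_{1} + v_{8}  ⇒ sig = (3;(1,2))
  P = {2,4,7,9}:  v_{2} + v_{4} + v_{7} + v_{9} = 0  ⇒ sig = (4;())
  P = {2,4,5,9}:  v_{2} + v_{4} + v_{5} + v_{9} = v_{8}  ⇒ sig = (4;(1))

so the primitive-relation signature multiset is
    (2;(1))
    (2;(1,1))
    (2;(1,1,1))
    (2;(1,2))
    (3;())
    (3;(1))
    (3;(1))
    (3;(1))
    (3;(1,1))
    (3;(1,1,2))
    (3;(1,2))
    (4;())
    (4;(1))


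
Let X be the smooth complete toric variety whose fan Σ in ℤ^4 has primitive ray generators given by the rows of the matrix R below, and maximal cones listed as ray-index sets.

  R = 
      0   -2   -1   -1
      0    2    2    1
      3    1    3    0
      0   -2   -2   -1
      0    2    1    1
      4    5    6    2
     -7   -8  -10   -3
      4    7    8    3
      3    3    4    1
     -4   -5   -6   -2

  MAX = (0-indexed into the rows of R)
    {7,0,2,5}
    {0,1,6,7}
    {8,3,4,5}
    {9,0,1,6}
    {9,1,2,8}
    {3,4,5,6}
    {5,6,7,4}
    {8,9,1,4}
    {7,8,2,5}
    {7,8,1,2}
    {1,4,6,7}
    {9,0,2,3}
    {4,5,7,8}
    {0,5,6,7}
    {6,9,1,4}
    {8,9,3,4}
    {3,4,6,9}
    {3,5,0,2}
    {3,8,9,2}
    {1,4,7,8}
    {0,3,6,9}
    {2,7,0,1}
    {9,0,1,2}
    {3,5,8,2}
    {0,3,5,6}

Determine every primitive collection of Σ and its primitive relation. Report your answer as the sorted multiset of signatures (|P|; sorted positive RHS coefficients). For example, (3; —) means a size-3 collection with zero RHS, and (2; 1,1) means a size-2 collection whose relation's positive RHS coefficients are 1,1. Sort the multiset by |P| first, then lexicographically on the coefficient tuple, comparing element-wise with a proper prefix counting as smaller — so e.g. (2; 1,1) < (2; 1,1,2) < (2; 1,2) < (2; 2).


Primitive collections (10):

  P = {0,4}:  v_{0} + v_{4} = 0  ⇒ sig = (2; —)
  P = {1,3}:  v_{1} + v_{3} = 0  ⇒ sig = (2; —)
  P = {5,9}:  v_{5} + v_{9} = 0  ⇒ sig = (2; —)
  P = {0,8}:  v_{0} + v_{8} = v_{2}  ⇒ sig = (2; 1)
  P = {1,5}:  v_{1} + v_{5} = v_{7}  ⇒ sig = (2; 1)
  P = {2,4}:  v_{2} + v_{4} = v_{8}  ⇒ sig = (2; 1)
  P = {3,7}:  v_{3} + v_{7} = v_{5}  ⇒ sig = (2; 1)
  P = {6,8}:  v_{6} + v_{8} = v_{9}  ⇒ sig = (2; 1)
  P = {7,9}:  v_{7} + v_{9} = v_{1}  ⇒ sig = (2; 1)
  P = {2,6}:  v_{2} + v_{6} = v_{0} + v_{9}  ⇒ sig = (2; 1,1)

Signatures (|P|; sorted positive RHS coefficients), sorted:
    |P|=2: 10 collections, coeffs (), (), (), (1), (1), (1), (1), (1), (1), (1,1)


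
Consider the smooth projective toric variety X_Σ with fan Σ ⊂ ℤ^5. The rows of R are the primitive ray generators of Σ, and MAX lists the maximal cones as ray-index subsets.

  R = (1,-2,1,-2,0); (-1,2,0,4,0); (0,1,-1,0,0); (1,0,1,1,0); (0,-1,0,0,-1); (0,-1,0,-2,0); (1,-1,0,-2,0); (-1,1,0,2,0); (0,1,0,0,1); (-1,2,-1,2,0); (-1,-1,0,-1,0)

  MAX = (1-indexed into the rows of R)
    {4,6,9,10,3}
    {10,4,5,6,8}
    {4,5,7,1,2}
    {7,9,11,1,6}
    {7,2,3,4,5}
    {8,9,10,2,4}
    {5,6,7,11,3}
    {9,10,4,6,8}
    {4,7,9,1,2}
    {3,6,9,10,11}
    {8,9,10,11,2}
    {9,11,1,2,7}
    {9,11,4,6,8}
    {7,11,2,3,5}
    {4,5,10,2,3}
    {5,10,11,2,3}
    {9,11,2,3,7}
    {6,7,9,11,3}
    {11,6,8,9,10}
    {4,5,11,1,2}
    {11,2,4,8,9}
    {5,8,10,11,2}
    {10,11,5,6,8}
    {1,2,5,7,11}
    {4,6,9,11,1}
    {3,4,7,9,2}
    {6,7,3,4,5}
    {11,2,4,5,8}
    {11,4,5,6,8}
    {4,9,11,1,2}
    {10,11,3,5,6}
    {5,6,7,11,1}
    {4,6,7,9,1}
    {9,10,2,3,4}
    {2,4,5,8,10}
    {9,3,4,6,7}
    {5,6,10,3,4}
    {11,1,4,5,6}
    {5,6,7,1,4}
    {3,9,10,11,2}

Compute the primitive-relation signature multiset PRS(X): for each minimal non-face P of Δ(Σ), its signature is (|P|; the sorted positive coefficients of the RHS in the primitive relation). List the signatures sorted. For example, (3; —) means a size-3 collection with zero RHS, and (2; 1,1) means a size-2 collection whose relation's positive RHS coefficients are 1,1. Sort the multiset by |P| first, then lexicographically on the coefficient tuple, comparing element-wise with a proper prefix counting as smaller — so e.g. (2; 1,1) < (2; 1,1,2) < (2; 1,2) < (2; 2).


11 collections generate NE(X_Σ); each relation:

  • {1,10}:  v_{1} + v_{10} = 0  so sig = (2; —)
  • {5,9}:  v_{5} + v_{9} = 0  so sig = (2; —)
  • {7,8}:  v_{7} + v_{8} = 0  so sig = (2; —)
  • {1,3}:  v_{1} + v_{3} = v_{7}  so sig = (2; 1)
  • {2,6}:  v_{2} + v_{6} = v_{8}  so sig = (2; 1)
  • {3,8}:  v_{3} + v_{8} = v_{10}  so sig = (2; 1)
  • {7,10}:  v_{7} + v_{10} = v_{3}  so sig = (2; 1)
  • {1,8}:  v_{1} + v_{8} = v_{4} + v_{11}  so sig = (2; 1,1)
  • {3,4,11}:  v_{3} + v_{4} + v_{11} = 0  so sig = (3; —)
  • {4,7,11}:  v_{4} + v_{7} + v_{11} = v_{1}  so sig = (3; 1)
  • {4,10,11}:  v_{4} + v_{10} + v_{11} = v_{8}  so sig = (3; 1)

Signatures (|P|; sorted positive RHS coefficients), sorted:
{ (2; —) ×3,  (2; 1) ×4,  (2; 1,1),  (3; —),  (3; 1) ×2 }


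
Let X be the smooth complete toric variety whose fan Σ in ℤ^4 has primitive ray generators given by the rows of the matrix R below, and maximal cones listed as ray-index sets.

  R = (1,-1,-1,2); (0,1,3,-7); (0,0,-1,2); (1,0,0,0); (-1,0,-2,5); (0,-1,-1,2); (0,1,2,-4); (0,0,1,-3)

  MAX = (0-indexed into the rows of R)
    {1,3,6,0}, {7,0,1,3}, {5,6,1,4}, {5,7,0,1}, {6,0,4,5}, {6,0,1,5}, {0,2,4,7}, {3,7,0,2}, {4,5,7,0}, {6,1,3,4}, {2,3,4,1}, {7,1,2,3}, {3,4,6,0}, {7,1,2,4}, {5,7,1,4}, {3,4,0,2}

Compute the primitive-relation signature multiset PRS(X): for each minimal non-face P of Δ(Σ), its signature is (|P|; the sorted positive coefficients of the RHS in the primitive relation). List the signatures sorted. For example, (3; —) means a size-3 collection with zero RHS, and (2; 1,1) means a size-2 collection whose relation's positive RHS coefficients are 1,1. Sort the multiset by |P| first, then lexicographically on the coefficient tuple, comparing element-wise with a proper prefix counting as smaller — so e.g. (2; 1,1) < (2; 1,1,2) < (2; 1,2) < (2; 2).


Primitive collections (7):

  • {3,5}:  v_{3} + v_{5} = v_{0} ; sig = (2; 1)
  • {6,7}:  v_{6} + v_{7} = v_{1} ; sig = (2; 1)
  • {2,5}:  v_{2} + v_{5} = v_{0} + v_{4} + v_{7} ; sig = (2; 1,1,1)
  • {2,6}:  v_{2} + v_{6} = v_{1} + v_{3} + v_{4} ; sig = (2; 1,1,1)
  • {0,1,4}:  v_{0} + v_{1} + v_{4} = 0 ; sig = (3; —)
  • {3,4,7}:  v_{3} + v_{4} + v_{7} = v_{2} ; sig = (3; 1)
  • {0,1,2}:  v_{0} + v_{1} + v_{2} = v_{3} + v_{7} ; sig = (3; 1,1)

so the primitive-relation signature multiset is
[(2; 1), (2; 1), (2; 1,1,1), (2; 1,1,1), (3; —), (3; 1), (3; 1,1)]


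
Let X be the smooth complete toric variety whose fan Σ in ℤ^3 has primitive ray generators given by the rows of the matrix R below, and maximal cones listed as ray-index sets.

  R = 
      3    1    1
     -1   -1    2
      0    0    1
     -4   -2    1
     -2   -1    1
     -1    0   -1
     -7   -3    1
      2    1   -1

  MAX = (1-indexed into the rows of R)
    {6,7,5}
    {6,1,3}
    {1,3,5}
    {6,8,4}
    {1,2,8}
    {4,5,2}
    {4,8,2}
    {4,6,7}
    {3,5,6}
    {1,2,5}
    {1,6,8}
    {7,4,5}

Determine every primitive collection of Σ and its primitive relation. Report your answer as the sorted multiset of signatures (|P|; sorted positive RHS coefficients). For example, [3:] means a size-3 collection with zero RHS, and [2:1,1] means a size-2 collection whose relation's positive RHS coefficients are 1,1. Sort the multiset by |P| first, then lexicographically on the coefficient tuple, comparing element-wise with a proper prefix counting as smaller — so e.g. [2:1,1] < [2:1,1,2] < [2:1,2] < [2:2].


Primitive collections (12):

  • {5,8}:  v_{5} + v_{8} = 0 ; sig = [2:]
  • {1,4}:  v_{1} + v_{4} = v_{2} ; sig = [2:1]
  • {2,6}:  v_{2} + v_{6} = v_{5} ; sig = [2:1]
  • {3,8}:  v_{3} + v_{8} = v_{1} + v_{6} ; sig = [2:1,1]
  • {7,8}:  v_{7} + v_{8} = v_{4} + v_{6} ; sig = [2:1,1]
  • {2,3}:  v_{2} + v_{3} = v_{1} + 2·v_{5} ; sig = [2:1,2]
  • {2,7}:  v_{2} + v_{7} = v_{4} + 2·v_{5} ; sig = [2:1,2]
  • {3,7}:  v_{3} + v_{7} = 3·v_{5} + v_{6} ; sig = [2:1,3]
  • {1,7}:  v_{1} + v_{7} = 2·v_{5} ; sig = [2:2]
  • {3,4}:  v_{3} + v_{4} = 2·v_{5} ; sig = [2:2]
  • {1,5,6}:  v_{1} + v_{5} + v_{6} = v_{3} ; sig = [3:1]
  • {4,5,6}:  v_{4} + v_{5} + v_{6} = v_{7} ; sig = [3:1]

Hence PRS(X_Σ) =
    [2:]
    [2:1]
    [2:1]
    [2:1,1]
    [2:1,1]
    [2:1,2]
    [2:1,2]
    [2:1,3]
    [2:2]
    [2:2]
    [3:1]
    [3:1]


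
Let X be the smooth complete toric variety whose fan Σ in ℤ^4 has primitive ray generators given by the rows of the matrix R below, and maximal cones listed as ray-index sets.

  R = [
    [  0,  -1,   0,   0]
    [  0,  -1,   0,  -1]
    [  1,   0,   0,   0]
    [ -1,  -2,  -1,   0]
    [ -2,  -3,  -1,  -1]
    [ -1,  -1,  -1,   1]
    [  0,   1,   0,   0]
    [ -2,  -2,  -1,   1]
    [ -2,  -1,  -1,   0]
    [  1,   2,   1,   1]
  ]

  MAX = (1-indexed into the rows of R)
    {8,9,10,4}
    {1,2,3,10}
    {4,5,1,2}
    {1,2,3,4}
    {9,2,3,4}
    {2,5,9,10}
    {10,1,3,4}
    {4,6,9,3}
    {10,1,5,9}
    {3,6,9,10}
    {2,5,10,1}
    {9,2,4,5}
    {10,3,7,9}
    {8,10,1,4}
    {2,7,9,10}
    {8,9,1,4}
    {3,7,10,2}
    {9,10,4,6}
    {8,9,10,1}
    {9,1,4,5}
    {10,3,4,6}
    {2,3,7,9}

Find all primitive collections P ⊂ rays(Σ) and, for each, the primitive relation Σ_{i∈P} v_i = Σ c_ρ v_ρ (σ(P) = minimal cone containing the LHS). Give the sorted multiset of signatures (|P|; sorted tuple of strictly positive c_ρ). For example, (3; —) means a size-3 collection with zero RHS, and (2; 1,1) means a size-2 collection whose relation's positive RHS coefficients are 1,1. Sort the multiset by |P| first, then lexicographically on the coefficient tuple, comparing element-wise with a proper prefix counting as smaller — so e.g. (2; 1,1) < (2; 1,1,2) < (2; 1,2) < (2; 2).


Δ(Σ) — 10 vertices, 20 min non-faces:

  P={1,7}:  v_{1} + v_{7} = 0  so sig = (2; —)
  P={2,6}:  v_{2} + v_{6} = v_{4}  so sig = (2; 1)
  P={3,5}:  v_{3} + v_{5} = v_{2} + v_{4}  so sig = (2; 1,1)
  P={4,7}:  v_{4} + v_{7} = v_{3} + v_{9}  so sig = (2; 1,1)
  P={5,7}:  v_{5} + v_{7} = v_{2} + v_{9}  so sig = (2; 1,1)
  P={5,6}:  v_{5} + v_{6} = v_{1} + v_{4} + v_{9}  so sig = (2; 1,1,1)
  P={7,8}:  v_{7} + v_{8} = v_{4} + v_{9} + v_{10}  so sig = (2; 1,1,1)
  P={1,6}:  v_{1} + v_{6} = 2·v_{4} + v_{10}  so sig = (2; 1,2)
  P={2,8}:  v_{2} + v_{8} = 2·v_{1} + v_{9}  so sig = (2; 1,2)
  P={3,8}:  v_{3} + v_{8} = 2·v_{4} + v_{10}  so sig = (2; 1,2)
  P={6,7}:  v_{6} + v_{7} = 2·v_{3} + 2·v_{9} + v_{10}  so sig = (2; 1,2,2)
  P={6,8}:  v_{6} + v_{8} = 3·v_{4} + v_{9} + 2·v_{10}  so sig = (2; 1,2,3)
  P={5,8}:  v_{5} + v_{8} = 3·v_{1} + 2·v_{9}  so sig = (2; 2,3)
  P={1,2,9}:  v_{1} + v_{2} + v_{9} = v_{5}  so sig = (3; 1)
  P={1,3,9}:  v_{1} + v_{3} + v_{9} = v_{4}  so sig = (3; 1)
  P={2,4,10}:  v_{2} + v_{4} + v_{10} = v_{1}  so sig = (3; 1)
  P={4,5,10}:  v_{4} + v_{5} + v_{10} = 2·v_{1} + v_{9}  so sig = (3; 1,2)
  P={2,3,9,10}:  v_{2} + v_{3} + v_{9} + v_{10} = 0  so sig = (4; —)
  P={1,4,9,10}:  v_{1} + v_{4} + v_{9} + v_{10} = v_{8}  so sig = (4; 1)
  P={3,4,9,10}:  v_{3} + v_{4} + v_{9} + v_{10} = v_{6}  so sig = (4; 1)

so the primitive-relation signature multiset is
[(2; —), (2; 1), (2; 1,1), (2; 1,1), (2; 1,1), (2; 1,1,1), (2; 1,1,1), (2; 1,2), (2; 1,2), (2; 1,2), (2; 1,2,2), (2; 1,2,3), (2; 2,3), (3; 1), (3; 1), (3; 1), (3; 1,2), (4; —), (4; 1), (4; 1)]
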